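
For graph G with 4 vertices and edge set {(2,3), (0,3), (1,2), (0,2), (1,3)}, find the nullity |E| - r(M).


Cycle rank (nullity) = |E| - r(M) = |E| - (|V| - c).
|E| = 5, |V| = 4, c = 1.
Nullity = 5 - (4 - 1) = 5 - 3 = 2.

2


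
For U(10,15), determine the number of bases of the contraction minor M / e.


Contracting e from U(10,15) gives U(9,14).
Bases of U(9,14) = (14 choose 9) = 2002.

2002


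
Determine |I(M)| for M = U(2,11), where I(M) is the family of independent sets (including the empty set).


Independent sets of U(2,11) are all subsets of size <= 2.
Count = (11 choose 0) + (11 choose 1) + (11 choose 2)
     = 1 + 11 + 55
     = 67.

67


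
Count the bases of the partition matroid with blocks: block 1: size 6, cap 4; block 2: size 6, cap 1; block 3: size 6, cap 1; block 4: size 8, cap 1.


A basis picks exactly ci elements from block i.
Number of bases = product of C(|Si|, ci).
= C(6,4) * C(6,1) * C(6,1) * C(8,1)
= 15 * 6 * 6 * 8
= 4320.

4320


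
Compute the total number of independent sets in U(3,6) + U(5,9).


For a direct sum, |I(M1+M2)| = |I(M1)| * |I(M2)|.
|I(U(3,6))| = sum C(6,k) for k=0..3 = 42.
|I(U(5,9))| = sum C(9,k) for k=0..5 = 382.
Total = 42 * 382 = 16044.

16044


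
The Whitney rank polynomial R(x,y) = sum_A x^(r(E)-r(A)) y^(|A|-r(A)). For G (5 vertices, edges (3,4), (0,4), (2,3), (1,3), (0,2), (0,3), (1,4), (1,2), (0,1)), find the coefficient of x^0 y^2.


R(x,y) = sum over A in 2^E of x^(r(E)-r(A)) * y^(|A|-r(A)).
G has 5 vertices, 9 edges. r(E) = 4.
Enumerate all 2^9 = 512 subsets.
Count subsets with r(E)-r(A)=0 and |A|-r(A)=2: 82.

82


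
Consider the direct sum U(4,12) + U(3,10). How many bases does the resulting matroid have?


Bases of a direct sum M1 + M2: |B| = |B(M1)| * |B(M2)|.
|B(U(4,12))| = C(12,4) = 495.
|B(U(3,10))| = C(10,3) = 120.
Total bases = 495 * 120 = 59400.

59400


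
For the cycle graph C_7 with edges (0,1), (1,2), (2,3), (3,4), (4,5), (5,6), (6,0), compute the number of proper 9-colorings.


P(C_7, k) = (k-1)^7 + (-1)^7*(k-1).
P(9) = (8)^7 - 8
= 2097152 - 8 = 2097144.

2097144


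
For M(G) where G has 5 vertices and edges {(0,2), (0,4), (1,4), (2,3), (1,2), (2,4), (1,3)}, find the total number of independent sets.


An independent set in a graphic matroid is an acyclic edge subset.
G has 5 vertices and 7 edges.
Enumerate all 2^7 = 128 subsets, checking for acyclicity.
Total independent sets = 82.

82


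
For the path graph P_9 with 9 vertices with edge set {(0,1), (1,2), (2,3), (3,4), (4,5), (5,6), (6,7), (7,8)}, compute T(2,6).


A path on 9 vertices is a tree with 8 edges.
T(x,y) = x^(8) for any tree.
T(2,6) = 2^8 = 256.

256


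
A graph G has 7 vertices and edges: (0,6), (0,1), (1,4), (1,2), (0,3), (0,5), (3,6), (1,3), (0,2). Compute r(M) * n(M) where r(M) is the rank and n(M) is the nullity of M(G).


r(M) = |V| - c = 7 - 1 = 6.
nullity = |E| - r(M) = 9 - 6 = 3.
Product = 6 * 3 = 18.

18


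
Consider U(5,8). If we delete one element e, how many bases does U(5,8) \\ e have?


Deleting e from U(5,8) gives U(5,7) since n > r.
Bases of U(5,7) = (7 choose 5) = 21.

21


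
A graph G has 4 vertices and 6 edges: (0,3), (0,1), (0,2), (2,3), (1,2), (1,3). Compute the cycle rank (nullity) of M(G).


Cycle rank (nullity) = |E| - r(M) = |E| - (|V| - c).
|E| = 6, |V| = 4, c = 1.
Nullity = 6 - (4 - 1) = 6 - 3 = 3.

3


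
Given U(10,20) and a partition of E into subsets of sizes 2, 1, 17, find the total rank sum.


r(Ai) = min(|Ai|, 10) for each part.
Sum = min(2,10) + min(1,10) + min(17,10)
    = 2 + 1 + 10
    = 13.

13


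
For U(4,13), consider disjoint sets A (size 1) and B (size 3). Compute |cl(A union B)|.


|A union B| = 1 + 3 = 4 (disjoint).
In U(4,13), cl(S) = S if |S| < 4, else cl(S) = E.
Since 4 >= 4, cl(A union B) = E.
|cl(A union B)| = 13.

13


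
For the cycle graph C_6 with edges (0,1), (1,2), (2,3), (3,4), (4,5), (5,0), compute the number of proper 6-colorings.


P(C_6, k) = (k-1)^6 + (-1)^6*(k-1).
P(6) = (5)^6 + 5
= 15625 + 5 = 15630.

15630


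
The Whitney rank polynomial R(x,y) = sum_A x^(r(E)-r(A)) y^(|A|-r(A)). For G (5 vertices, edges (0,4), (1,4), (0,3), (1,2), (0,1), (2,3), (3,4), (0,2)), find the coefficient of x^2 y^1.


R(x,y) = sum over A in 2^E of x^(r(E)-r(A)) * y^(|A|-r(A)).
G has 5 vertices, 8 edges. r(E) = 4.
Enumerate all 2^8 = 256 subsets.
Count subsets with r(E)-r(A)=2 and |A|-r(A)=1: 4.

4


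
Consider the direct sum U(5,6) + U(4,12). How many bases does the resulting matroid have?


Bases of a direct sum M1 + M2: |B| = |B(M1)| * |B(M2)|.
|B(U(5,6))| = C(6,5) = 6.
|B(U(4,12))| = C(12,4) = 495.
Total bases = 6 * 495 = 2970.

2970


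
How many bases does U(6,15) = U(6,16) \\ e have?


Deleting e from U(6,16) gives U(6,15) since n > r.
Bases of U(6,15) = (15 choose 6) = 5005.

5005


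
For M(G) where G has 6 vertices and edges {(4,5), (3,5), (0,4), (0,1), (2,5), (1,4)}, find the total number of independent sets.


An independent set in a graphic matroid is an acyclic edge subset.
G has 6 vertices and 6 edges.
Enumerate all 2^6 = 64 subsets, checking for acyclicity.
Total independent sets = 56.

56


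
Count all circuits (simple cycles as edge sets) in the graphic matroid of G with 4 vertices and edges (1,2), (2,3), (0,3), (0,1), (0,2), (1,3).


A circuit in a graphic matroid = edge set of a simple cycle.
G has 4 vertices and 6 edges.
Enumerating all minimal edge subsets forming cycles...
Total circuits found: 7.

7


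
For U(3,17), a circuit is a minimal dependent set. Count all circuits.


In U(3,17), circuits are the (4)-element subsets.
Any set of 4 elements is dependent, and removing any one element gives
an independent set of size 3, so it is a minimal dependent set.
Number of circuits = C(17,4) = 17! / (4! * 13!) = 2380.

2380


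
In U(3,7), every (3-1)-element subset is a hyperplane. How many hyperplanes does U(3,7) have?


Hyperplanes of U(3,7) are flats of rank 2.
In a uniform matroid, these are exactly the (2)-element subsets.
Count = C(7,2) = (7 * 6) / (1 * 2) = 21.

21


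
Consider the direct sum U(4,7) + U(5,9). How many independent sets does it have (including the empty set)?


For a direct sum, |I(M1+M2)| = |I(M1)| * |I(M2)|.
|I(U(4,7))| = sum C(7,k) for k=0..4 = 99.
|I(U(5,9))| = sum C(9,k) for k=0..5 = 382.
Total = 99 * 382 = 37818.

37818


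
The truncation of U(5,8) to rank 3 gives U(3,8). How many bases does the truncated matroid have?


Truncating U(5,8) to rank 3 gives U(3,8).
Bases of U(3,8) are all 3-element subsets of 8 elements.
Number of bases = C(8,3) = (8 * 7 * 6) / (1 * 2 * 3) = 56.

56


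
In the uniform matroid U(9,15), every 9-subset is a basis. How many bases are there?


Bases of U(9,15) are all 9-element subsets of the 15-element ground set.
Number of bases = C(15,9).
C(15,9) = 15! / (9! * 6!) = 5005.

5005


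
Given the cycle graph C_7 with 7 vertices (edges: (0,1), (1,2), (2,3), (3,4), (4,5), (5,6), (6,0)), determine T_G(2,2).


T(C_7; x,y) = x + x^2 + ... + x^(6) + y.
T(2,2) = 2^1 + 2^2 + 2^3 + 2^4 + 2^5 + 2^6 + 2
= 2 + 4 + 8 + 16 + 32 + 64 + 2
= 128.

128


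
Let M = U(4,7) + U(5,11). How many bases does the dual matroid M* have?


(M1+M2)* = M1* + M2*.
M1* = U(3,7), bases: C(7,3) = 35.
M2* = U(6,11), bases: C(11,6) = 462.
|B(M*)| = 35 * 462 = 16170.

16170


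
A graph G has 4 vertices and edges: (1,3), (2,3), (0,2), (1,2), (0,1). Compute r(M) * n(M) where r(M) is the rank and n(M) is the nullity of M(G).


r(M) = |V| - c = 4 - 1 = 3.
nullity = |E| - r(M) = 5 - 3 = 2.
Product = 3 * 2 = 6.

6


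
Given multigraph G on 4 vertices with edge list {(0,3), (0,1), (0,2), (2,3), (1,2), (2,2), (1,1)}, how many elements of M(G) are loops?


In a graphic matroid, a loop is a self-loop edge (u,u) with rank 0.
Examining all 7 edges for self-loops...
Self-loops found: (2,2), (1,1)
Number of loops = 2.

2


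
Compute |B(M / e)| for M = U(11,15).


Contracting e from U(11,15) gives U(10,14).
Bases of U(10,14) = (14 choose 10) = 1001.

1001


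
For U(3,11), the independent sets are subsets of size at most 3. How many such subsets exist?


Independent sets of U(3,11) are all subsets of size <= 3.
Count = C(11,0) + C(11,1) + C(11,2) + C(11,3)
     = 1 + 11 + 55 + 165
     = 232.

232


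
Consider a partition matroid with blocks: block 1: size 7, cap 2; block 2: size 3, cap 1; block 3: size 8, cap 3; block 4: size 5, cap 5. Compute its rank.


Rank of a partition matroid = sum of min(|Si|, ci) for each block.
= min(7,2) + min(3,1) + min(8,3) + min(5,5)
= 2 + 1 + 3 + 5
= 11.

11


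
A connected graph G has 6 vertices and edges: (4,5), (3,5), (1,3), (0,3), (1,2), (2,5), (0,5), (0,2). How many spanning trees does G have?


By Kirchhoff's matrix tree theorem, the number of spanning trees equals
the determinant of any cofactor of the Laplacian matrix L.
G has 6 vertices and 8 edges.
Computing the (5 x 5) cofactor determinant gives 24.

24


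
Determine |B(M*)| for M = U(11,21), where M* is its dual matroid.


The dual of U(r,n) is U(n-r, n) = U(10,21).
Bases of U(10,21) are all (10)-element subsets.
|B(M*)| = C(21,10) = 21! / (10! * 11!) = 352716.

352716


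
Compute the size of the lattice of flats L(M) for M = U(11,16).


Flats of U(11,16): every subset of size < 11 is a flat, plus E itself.
Count = (16 choose 0) + (16 choose 1) + (16 choose 2) + (16 choose 3) + (16 choose 4) + (16 choose 5) + (16 choose 6) + (16 choose 7) + (16 choose 8) + (16 choose 9) + (16 choose 10) + 1
     = 1 + 16 + 120 + 560 + 1820 + 4368 + 8008 + 11440 + 12870 + 11440 + 8008 + 1
     = 58652.

58652


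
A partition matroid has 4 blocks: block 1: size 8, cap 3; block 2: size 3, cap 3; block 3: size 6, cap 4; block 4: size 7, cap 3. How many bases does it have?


A basis picks exactly ci elements from block i.
Number of bases = product of C(|Si|, ci).
= C(8,3) * C(3,3) * C(6,4) * C(7,3)
= 56 * 1 * 15 * 35
= 29400.

29400


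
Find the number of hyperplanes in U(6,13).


Hyperplanes of U(6,13) are flats of rank 5.
In a uniform matroid, these are exactly the (5)-element subsets.
Count = C(13,5) = 1287.

1287


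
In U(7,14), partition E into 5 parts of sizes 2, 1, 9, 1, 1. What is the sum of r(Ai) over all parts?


r(Ai) = min(|Ai|, 7) for each part.
Sum = min(2,7) + min(1,7) + min(9,7) + min(1,7) + min(1,7)
    = 2 + 1 + 7 + 1 + 1
    = 12.

12


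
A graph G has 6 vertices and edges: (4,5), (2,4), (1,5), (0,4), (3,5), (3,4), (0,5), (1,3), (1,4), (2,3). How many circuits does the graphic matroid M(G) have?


A circuit in a graphic matroid = edge set of a simple cycle.
G has 6 vertices and 10 edges.
Enumerating all minimal edge subsets forming cycles...
Total circuits found: 19.

19


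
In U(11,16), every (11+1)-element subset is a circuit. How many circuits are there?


In U(11,16), circuits are the (12)-element subsets.
Any set of 12 elements is dependent, and removing any one element gives
an independent set of size 11, so it is a minimal dependent set.
Number of circuits = C(16,12) = 16! / (12! * 4!) = 1820.

1820


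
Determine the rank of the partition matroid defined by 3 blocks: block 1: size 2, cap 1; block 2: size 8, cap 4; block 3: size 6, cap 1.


Rank of a partition matroid = sum of min(|Si|, ci) for each block.
= min(2,1) + min(8,4) + min(6,1)
= 1 + 4 + 1
= 6.

6


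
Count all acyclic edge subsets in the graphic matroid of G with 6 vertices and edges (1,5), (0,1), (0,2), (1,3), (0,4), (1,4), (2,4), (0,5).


An independent set in a graphic matroid is an acyclic edge subset.
G has 6 vertices and 8 edges.
Enumerate all 2^8 = 256 subsets, checking for acyclicity.
Total independent sets = 164.

164


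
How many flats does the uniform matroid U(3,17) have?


Flats of U(3,17): every subset of size < 3 is a flat, plus E itself.
Count = C(17,0) + C(17,1) + C(17,2) + 1
     = 1 + 17 + 136 + 1
     = 155.

155


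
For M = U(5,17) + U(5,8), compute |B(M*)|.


(M1+M2)* = M1* + M2*.
M1* = U(12,17), bases: C(17,12) = 6188.
M2* = U(3,8), bases: C(8,3) = 56.
|B(M*)| = 6188 * 56 = 346528.

346528


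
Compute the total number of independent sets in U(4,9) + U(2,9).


For a direct sum, |I(M1+M2)| = |I(M1)| * |I(M2)|.
|I(U(4,9))| = sum C(9,k) for k=0..4 = 256.
|I(U(2,9))| = sum C(9,k) for k=0..2 = 46.
Total = 256 * 46 = 11776.

11776


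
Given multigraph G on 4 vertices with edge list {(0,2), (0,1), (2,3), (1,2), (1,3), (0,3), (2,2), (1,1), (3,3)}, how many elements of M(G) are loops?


In a graphic matroid, a loop is a self-loop edge (u,u) with rank 0.
Examining all 9 edges for self-loops...
Self-loops found: (2,2), (1,1), (3,3)
Number of loops = 3.

3


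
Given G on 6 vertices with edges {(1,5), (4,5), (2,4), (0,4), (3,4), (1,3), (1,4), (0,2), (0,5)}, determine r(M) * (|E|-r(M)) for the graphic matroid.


r(M) = |V| - c = 6 - 1 = 5.
nullity = |E| - r(M) = 9 - 5 = 4.
Product = 5 * 4 = 20.

20


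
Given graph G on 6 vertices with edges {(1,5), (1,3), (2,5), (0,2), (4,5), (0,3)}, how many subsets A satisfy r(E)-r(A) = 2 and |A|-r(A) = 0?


R(x,y) = sum over A in 2^E of x^(r(E)-r(A)) * y^(|A|-r(A)).
G has 6 vertices, 6 edges. r(E) = 5.
Enumerate all 2^6 = 64 subsets.
Count subsets with r(E)-r(A)=2 and |A|-r(A)=0: 20.

20


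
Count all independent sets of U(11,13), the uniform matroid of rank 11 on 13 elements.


Independent sets of U(11,13) are all subsets of size <= 11.
Count = (13 choose 0) + (13 choose 1) + (13 choose 2) + (13 choose 3) + (13 choose 4) + (13 choose 5) + (13 choose 6) + (13 choose 7) + (13 choose 8) + (13 choose 9) + (13 choose 10) + (13 choose 11)
     = 1 + 13 + 78 + 286 + 715 + 1287 + 1716 + 1716 + 1287 + 715 + 286 + 78
     = 8178.

8178


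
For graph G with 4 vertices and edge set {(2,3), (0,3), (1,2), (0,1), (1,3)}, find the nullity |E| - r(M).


Cycle rank (nullity) = |E| - r(M) = |E| - (|V| - c).
|E| = 5, |V| = 4, c = 1.
Nullity = 5 - (4 - 1) = 5 - 3 = 2.

2


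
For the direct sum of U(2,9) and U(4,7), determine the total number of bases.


Bases of a direct sum M1 + M2: |B| = |B(M1)| * |B(M2)|.
|B(U(2,9))| = C(9,2) = 36.
|B(U(4,7))| = C(7,4) = 35.
Total bases = 36 * 35 = 1260.

1260


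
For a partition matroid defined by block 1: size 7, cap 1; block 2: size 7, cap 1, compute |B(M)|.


A basis picks exactly ci elements from block i.
Number of bases = product of C(|Si|, ci).
= C(7,1) * C(7,1)
= 7 * 7
= 49.

49


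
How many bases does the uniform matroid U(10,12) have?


Bases of U(10,12) are all 10-element subsets of the 12-element ground set.
Number of bases = C(12,10).
C(12,10) = 12! / (10! * 2!) = 66.

66


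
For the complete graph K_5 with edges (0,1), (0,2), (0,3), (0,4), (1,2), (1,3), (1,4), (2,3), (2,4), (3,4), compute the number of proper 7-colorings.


P(K_5, k) = k(k-1)(k-2)...(k-4).
P(7) = (7) * (6) * (5) * (4) * (3) = 2520.

2520


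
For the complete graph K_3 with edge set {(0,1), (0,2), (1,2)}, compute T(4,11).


T(K_3; x,y) = x^2 + x + y.
T(4,11) = 16 + 4 + 11 = 31.

31


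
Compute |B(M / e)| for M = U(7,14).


Contracting e from U(7,14) gives U(6,13).
Bases of U(6,13) = (13 choose 6) = 1716.

1716


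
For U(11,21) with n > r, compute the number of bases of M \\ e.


Deleting e from U(11,21) gives U(11,20) since n > r.
Bases of U(11,20) = C(20,11) = 167960.

167960


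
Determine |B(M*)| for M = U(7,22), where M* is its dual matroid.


The dual of U(r,n) is U(n-r, n) = U(15,22).
Bases of U(15,22) are all (15)-element subsets.
|B(M*)| = C(22,15) = 22! / (15! * 7!) = 170544.

170544


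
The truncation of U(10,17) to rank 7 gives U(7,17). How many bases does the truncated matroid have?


Truncating U(10,17) to rank 7 gives U(7,17).
Bases of U(7,17) are all 7-element subsets of 17 elements.
Number of bases = (17 choose 7) = 19448.

19448


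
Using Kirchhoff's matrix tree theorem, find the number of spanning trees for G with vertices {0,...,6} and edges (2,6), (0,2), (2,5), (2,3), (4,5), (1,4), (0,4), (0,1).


By Kirchhoff's matrix tree theorem, the number of spanning trees equals
the determinant of any cofactor of the Laplacian matrix L.
G has 7 vertices and 8 edges.
Computing the (6 x 6) cofactor determinant gives 11.

11


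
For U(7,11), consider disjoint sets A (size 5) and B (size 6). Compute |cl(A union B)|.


|A union B| = 5 + 6 = 11 (disjoint).
In U(7,11), cl(S) = S if |S| < 7, else cl(S) = E.
Since 11 >= 7, cl(A union B) = E.
|cl(A union B)| = 11.

11


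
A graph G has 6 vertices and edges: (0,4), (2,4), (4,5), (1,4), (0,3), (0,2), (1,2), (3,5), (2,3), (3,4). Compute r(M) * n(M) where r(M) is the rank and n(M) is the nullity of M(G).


r(M) = |V| - c = 6 - 1 = 5.
nullity = |E| - r(M) = 10 - 5 = 5.
Product = 5 * 5 = 25.

25


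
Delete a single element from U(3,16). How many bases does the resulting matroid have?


Deleting e from U(3,16) gives U(3,15) since n > r.
Bases of U(3,15) = C(15,3) = 15! / (3! * 12!) = 455.

455


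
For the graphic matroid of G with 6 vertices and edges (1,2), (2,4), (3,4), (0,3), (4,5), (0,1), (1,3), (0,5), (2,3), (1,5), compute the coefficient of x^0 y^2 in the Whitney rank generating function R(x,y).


R(x,y) = sum over A in 2^E of x^(r(E)-r(A)) * y^(|A|-r(A)).
G has 6 vertices, 10 edges. r(E) = 5.
Enumerate all 2^10 = 1024 subsets.
Count subsets with r(E)-r(A)=0 and |A|-r(A)=2: 116.

116


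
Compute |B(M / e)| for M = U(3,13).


Contracting e from U(3,13) gives U(2,12).
Bases of U(2,12) = C(12,2) = (12 * 11) / (1 * 2) = 66.

66


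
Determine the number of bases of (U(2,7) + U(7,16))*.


(M1+M2)* = M1* + M2*.
M1* = U(5,7), bases: C(7,5) = 21.
M2* = U(9,16), bases: C(16,9) = 11440.
|B(M*)| = 21 * 11440 = 240240.

240240


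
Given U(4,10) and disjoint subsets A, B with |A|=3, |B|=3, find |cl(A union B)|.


|A union B| = 3 + 3 = 6 (disjoint).
In U(4,10), cl(S) = S if |S| < 4, else cl(S) = E.
Since 6 >= 4, cl(A union B) = E.
|cl(A union B)| = 10.

10


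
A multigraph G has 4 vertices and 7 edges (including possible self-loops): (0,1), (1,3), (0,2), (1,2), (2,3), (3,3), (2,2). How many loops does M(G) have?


In a graphic matroid, a loop is a self-loop edge (u,u) with rank 0.
Examining all 7 edges for self-loops...
Self-loops found: (3,3), (2,2)
Number of loops = 2.

2


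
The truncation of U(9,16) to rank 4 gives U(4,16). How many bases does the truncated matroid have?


Truncating U(9,16) to rank 4 gives U(4,16).
Bases of U(4,16) are all 4-element subsets of 16 elements.
Number of bases = C(16,4) = (16 * 15 * 14 * 13) / (1 * 2 * 3 * 4) = 1820.

1820


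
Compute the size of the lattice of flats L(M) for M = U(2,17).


Flats of U(2,17): every subset of size < 2 is a flat, plus E itself.
Count = C(17,0) + C(17,1) + 1
     = 1 + 17 + 1
     = 19.

19


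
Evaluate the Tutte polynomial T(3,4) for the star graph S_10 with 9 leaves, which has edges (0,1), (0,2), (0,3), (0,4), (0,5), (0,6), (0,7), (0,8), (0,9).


A star on 10 vertices is a tree with 9 edges.
T(x,y) = x^(9) for any tree.
T(3,4) = 3^9 = 19683.

19683


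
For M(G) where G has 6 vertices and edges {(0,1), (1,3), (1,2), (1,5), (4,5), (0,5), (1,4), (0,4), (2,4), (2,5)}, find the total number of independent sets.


An independent set in a graphic matroid is an acyclic edge subset.
G has 6 vertices and 10 edges.
Enumerate all 2^10 = 1024 subsets, checking for acyclicity.
Total independent sets = 396.

396


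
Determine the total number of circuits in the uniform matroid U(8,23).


In U(8,23), circuits are the (9)-element subsets.
Any set of 9 elements is dependent, and removing any one element gives
an independent set of size 8, so it is a minimal dependent set.
Number of circuits = C(23,9) = 817190.

817190


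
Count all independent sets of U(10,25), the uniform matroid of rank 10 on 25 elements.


Independent sets of U(10,25) are all subsets of size <= 10.
Count = (25 choose 0) + (25 choose 1) + (25 choose 2) + (25 choose 3) + (25 choose 4) + (25 choose 5) + (25 choose 6) + (25 choose 7) + (25 choose 8) + (25 choose 9) + (25 choose 10)
     = 1 + 25 + 300 + 2300 + 12650 + 53130 + 177100 + 480700 + 1081575 + 2042975 + 3268760
     = 7119516.

7119516


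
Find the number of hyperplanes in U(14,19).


Hyperplanes of U(14,19) are flats of rank 13.
In a uniform matroid, these are exactly the (13)-element subsets.
Count = (19 choose 13) = 27132.

27132


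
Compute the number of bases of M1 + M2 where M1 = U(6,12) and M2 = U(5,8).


Bases of a direct sum M1 + M2: |B| = |B(M1)| * |B(M2)|.
|B(U(6,12))| = C(12,6) = 924.
|B(U(5,8))| = C(8,5) = 56.
Total bases = 924 * 56 = 51744.

51744


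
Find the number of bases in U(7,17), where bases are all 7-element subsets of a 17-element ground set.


Bases of U(7,17) are all 7-element subsets of the 17-element ground set.
Number of bases = C(17,7).
C(17,7) = 17! / (7! * 10!) = 19448.

19448


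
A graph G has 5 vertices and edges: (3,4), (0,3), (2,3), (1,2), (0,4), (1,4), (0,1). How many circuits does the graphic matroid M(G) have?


A circuit in a graphic matroid = edge set of a simple cycle.
G has 5 vertices and 7 edges.
Enumerating all minimal edge subsets forming cycles...
Total circuits found: 7.

7


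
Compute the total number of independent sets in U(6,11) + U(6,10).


For a direct sum, |I(M1+M2)| = |I(M1)| * |I(M2)|.
|I(U(6,11))| = sum C(11,k) for k=0..6 = 1486.
|I(U(6,10))| = sum C(10,k) for k=0..6 = 848.
Total = 1486 * 848 = 1260128.

1260128


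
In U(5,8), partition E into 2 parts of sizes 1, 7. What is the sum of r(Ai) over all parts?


r(Ai) = min(|Ai|, 5) for each part.
Sum = min(1,5) + min(7,5)
    = 1 + 5
    = 6.

6


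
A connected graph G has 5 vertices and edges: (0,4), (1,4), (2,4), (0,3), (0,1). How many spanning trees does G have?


By Kirchhoff's matrix tree theorem, the number of spanning trees equals
the determinant of any cofactor of the Laplacian matrix L.
G has 5 vertices and 5 edges.
Computing the (4 x 4) cofactor determinant gives 3.

3


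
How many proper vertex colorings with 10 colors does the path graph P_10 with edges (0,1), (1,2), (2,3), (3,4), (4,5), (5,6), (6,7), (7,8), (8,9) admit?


P(P_10, k) = k * (k-1)^(9).
P(10) = 10 * 9^9 = 10 * 387420489 = 3874204890.

3874204890


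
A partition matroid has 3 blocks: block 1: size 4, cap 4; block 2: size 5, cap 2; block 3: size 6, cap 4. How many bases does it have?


A basis picks exactly ci elements from block i.
Number of bases = product of C(|Si|, ci).
= C(4,4) * C(5,2) * C(6,4)
= 1 * 10 * 15
= 150.

150


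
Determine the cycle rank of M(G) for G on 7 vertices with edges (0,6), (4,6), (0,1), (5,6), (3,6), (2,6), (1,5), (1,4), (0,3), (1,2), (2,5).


Cycle rank (nullity) = |E| - r(M) = |E| - (|V| - c).
|E| = 11, |V| = 7, c = 1.
Nullity = 11 - (7 - 1) = 11 - 6 = 5.

5


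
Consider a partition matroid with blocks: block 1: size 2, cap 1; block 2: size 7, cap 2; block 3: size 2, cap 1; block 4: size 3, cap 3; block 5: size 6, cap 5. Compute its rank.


Rank of a partition matroid = sum of min(|Si|, ci) for each block.
= min(2,1) + min(7,2) + min(2,1) + min(3,3) + min(6,5)
= 1 + 2 + 1 + 3 + 5
= 12.

12


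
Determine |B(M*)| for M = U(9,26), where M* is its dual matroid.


The dual of U(r,n) is U(n-r, n) = U(17,26).
Bases of U(17,26) are all (17)-element subsets.
|B(M*)| = C(26,17) = 26! / (17! * 9!) = 3124550.

3124550


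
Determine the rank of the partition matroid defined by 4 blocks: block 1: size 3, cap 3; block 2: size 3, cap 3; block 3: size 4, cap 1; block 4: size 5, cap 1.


Rank of a partition matroid = sum of min(|Si|, ci) for each block.
= min(3,3) + min(3,3) + min(4,1) + min(5,1)
= 3 + 3 + 1 + 1
= 8.

8


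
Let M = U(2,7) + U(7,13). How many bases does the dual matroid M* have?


(M1+M2)* = M1* + M2*.
M1* = U(5,7), bases: C(7,5) = 21.
M2* = U(6,13), bases: C(13,6) = 1716.
|B(M*)| = 21 * 1716 = 36036.

36036


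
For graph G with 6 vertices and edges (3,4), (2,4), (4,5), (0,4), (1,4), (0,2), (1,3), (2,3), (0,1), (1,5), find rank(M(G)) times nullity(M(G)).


r(M) = |V| - c = 6 - 1 = 5.
nullity = |E| - r(M) = 10 - 5 = 5.
Product = 5 * 5 = 25.

25


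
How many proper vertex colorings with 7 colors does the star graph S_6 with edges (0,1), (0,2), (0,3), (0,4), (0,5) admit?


P(tree, k) = k * (k-1)^(5) for any tree on 6 vertices.
P(7) = 7 * 6^5 = 7 * 7776 = 54432.

54432


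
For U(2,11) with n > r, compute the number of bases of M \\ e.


Deleting e from U(2,11) gives U(2,10) since n > r.
Bases of U(2,10) = C(10,2) = (10 * 9) / (1 * 2) = 45.

45


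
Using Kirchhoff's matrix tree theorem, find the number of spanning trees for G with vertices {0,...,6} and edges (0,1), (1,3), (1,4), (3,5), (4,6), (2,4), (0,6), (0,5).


By Kirchhoff's matrix tree theorem, the number of spanning trees equals
the determinant of any cofactor of the Laplacian matrix L.
G has 7 vertices and 8 edges.
Computing the (6 x 6) cofactor determinant gives 15.

15


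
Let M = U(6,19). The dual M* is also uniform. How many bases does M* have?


The dual of U(r,n) is U(n-r, n) = U(13,19).
Bases of U(13,19) are all (13)-element subsets.
|B(M*)| = C(19,13) = 19! / (13! * 6!) = 27132.

27132


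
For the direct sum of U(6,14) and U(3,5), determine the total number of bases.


Bases of a direct sum M1 + M2: |B| = |B(M1)| * |B(M2)|.
|B(U(6,14))| = C(14,6) = 3003.
|B(U(3,5))| = C(5,3) = 10.
Total bases = 3003 * 10 = 30030.

30030


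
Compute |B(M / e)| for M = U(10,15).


Contracting e from U(10,15) gives U(9,14).
Bases of U(9,14) = C(14,9) = 14! / (9! * 5!) = 2002.

2002


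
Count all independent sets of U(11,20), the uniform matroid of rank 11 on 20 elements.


Independent sets of U(11,20) are all subsets of size <= 11.
Count = (20 choose 0) + (20 choose 1) + (20 choose 2) + (20 choose 3) + (20 choose 4) + (20 choose 5) + (20 choose 6) + (20 choose 7) + (20 choose 8) + (20 choose 9) + (20 choose 10) + (20 choose 11)
     = 1 + 20 + 190 + 1140 + 4845 + 15504 + 38760 + 77520 + 125970 + 167960 + 184756 + 167960
     = 784626.

784626


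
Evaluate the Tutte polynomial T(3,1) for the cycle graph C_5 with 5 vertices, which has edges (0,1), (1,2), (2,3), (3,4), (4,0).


T(C_5; x,y) = x + x^2 + ... + x^(4) + y.
T(3,1) = 3^1 + 3^2 + 3^3 + 3^4 + 1
= 3 + 9 + 27 + 81 + 1
= 121.

121


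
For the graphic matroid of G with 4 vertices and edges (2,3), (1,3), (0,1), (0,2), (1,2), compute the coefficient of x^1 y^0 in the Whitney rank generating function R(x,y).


R(x,y) = sum over A in 2^E of x^(r(E)-r(A)) * y^(|A|-r(A)).
G has 4 vertices, 5 edges. r(E) = 3.
Enumerate all 2^5 = 32 subsets.
Count subsets with r(E)-r(A)=1 and |A|-r(A)=0: 10.

10


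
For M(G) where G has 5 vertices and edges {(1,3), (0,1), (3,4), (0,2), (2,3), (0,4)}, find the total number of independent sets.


An independent set in a graphic matroid is an acyclic edge subset.
G has 5 vertices and 6 edges.
Enumerate all 2^6 = 64 subsets, checking for acyclicity.
Total independent sets = 54.

54


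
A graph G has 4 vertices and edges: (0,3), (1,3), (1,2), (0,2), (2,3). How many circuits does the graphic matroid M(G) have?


A circuit in a graphic matroid = edge set of a simple cycle.
G has 4 vertices and 5 edges.
Enumerating all minimal edge subsets forming cycles...
Total circuits found: 3.

3


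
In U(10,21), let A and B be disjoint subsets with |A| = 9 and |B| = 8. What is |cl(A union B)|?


|A union B| = 9 + 8 = 17 (disjoint).
In U(10,21), cl(S) = S if |S| < 10, else cl(S) = E.
Since 17 >= 10, cl(A union B) = E.
|cl(A union B)| = 21.

21


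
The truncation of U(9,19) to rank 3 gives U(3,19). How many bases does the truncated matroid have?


Truncating U(9,19) to rank 3 gives U(3,19).
Bases of U(3,19) are all 3-element subsets of 19 elements.
Number of bases = (19 choose 3) = 969.

969


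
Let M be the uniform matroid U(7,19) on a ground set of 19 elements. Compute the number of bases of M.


Bases of U(7,19) are all 7-element subsets of the 19-element ground set.
Number of bases = C(19,7).
C(19,7) = 50388.

50388


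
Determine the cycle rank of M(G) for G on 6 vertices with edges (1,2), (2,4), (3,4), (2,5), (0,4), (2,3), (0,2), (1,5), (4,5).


Cycle rank (nullity) = |E| - r(M) = |E| - (|V| - c).
|E| = 9, |V| = 6, c = 1.
Nullity = 9 - (6 - 1) = 9 - 5 = 4.

4


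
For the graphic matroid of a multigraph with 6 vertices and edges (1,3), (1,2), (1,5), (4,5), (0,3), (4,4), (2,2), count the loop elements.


In a graphic matroid, a loop is a self-loop edge (u,u) with rank 0.
Examining all 7 edges for self-loops...
Self-loops found: (4,4), (2,2)
Number of loops = 2.

2


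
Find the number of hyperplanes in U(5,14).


Hyperplanes of U(5,14) are flats of rank 4.
In a uniform matroid, these are exactly the (4)-element subsets.
Count = (14 choose 4) = 1001.

1001


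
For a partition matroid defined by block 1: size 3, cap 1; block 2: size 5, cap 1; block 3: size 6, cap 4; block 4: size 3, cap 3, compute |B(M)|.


A basis picks exactly ci elements from block i.
Number of bases = product of C(|Si|, ci).
= C(3,1) * C(5,1) * C(6,4) * C(3,3)
= 3 * 5 * 15 * 1
= 225.

225


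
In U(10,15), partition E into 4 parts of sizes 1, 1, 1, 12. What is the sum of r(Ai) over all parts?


r(Ai) = min(|Ai|, 10) for each part.
Sum = min(1,10) + min(1,10) + min(1,10) + min(12,10)
    = 1 + 1 + 1 + 10
    = 13.

13


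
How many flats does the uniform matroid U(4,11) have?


Flats of U(4,11): every subset of size < 4 is a flat, plus E itself.
Count = C(11,0) + C(11,1) + C(11,2) + C(11,3) + 1
     = 1 + 11 + 55 + 165 + 1
     = 233.

233


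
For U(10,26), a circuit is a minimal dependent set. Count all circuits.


In U(10,26), circuits are the (11)-element subsets.
Any set of 11 elements is dependent, and removing any one element gives
an independent set of size 10, so it is a minimal dependent set.
Number of circuits = (26 choose 11) = 7726160.

7726160


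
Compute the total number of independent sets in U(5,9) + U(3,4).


For a direct sum, |I(M1+M2)| = |I(M1)| * |I(M2)|.
|I(U(5,9))| = sum C(9,k) for k=0..5 = 382.
|I(U(3,4))| = sum C(4,k) for k=0..3 = 15.
Total = 382 * 15 = 5730.

5730


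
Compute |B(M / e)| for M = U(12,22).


Contracting e from U(12,22) gives U(11,21).
Bases of U(11,21) = C(21,11) = 21! / (11! * 10!) = 352716.

352716


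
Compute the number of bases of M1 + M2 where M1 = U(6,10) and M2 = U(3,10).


Bases of a direct sum M1 + M2: |B| = |B(M1)| * |B(M2)|.
|B(U(6,10))| = C(10,6) = 210.
|B(U(3,10))| = C(10,3) = 120.
Total bases = 210 * 120 = 25200.

25200


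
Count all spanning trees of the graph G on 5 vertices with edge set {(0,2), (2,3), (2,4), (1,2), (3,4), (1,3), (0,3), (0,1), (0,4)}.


By Kirchhoff's matrix tree theorem, the number of spanning trees equals
the determinant of any cofactor of the Laplacian matrix L.
G has 5 vertices and 9 edges.
Computing the (4 x 4) cofactor determinant gives 75.

75


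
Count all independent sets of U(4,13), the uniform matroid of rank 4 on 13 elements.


Independent sets of U(4,13) are all subsets of size <= 4.
Count = (13 choose 0) + (13 choose 1) + (13 choose 2) + (13 choose 3) + (13 choose 4)
     = 1 + 13 + 78 + 286 + 715
     = 1093.

1093


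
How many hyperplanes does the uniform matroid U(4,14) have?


Hyperplanes of U(4,14) are flats of rank 3.
In a uniform matroid, these are exactly the (3)-element subsets.
Count = C(14,3) = 14! / (3! * 11!) = 364.

364


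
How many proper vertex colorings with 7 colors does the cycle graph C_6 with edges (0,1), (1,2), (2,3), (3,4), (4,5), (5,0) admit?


P(C_6, k) = (k-1)^6 + (-1)^6*(k-1).
P(7) = (6)^6 + 6
= 46656 + 6 = 46662.

46662


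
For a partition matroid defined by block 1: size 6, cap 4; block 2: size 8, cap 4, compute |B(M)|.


A basis picks exactly ci elements from block i.
Number of bases = product of C(|Si|, ci).
= C(6,4) * C(8,4)
= 15 * 70
= 1050.

1050


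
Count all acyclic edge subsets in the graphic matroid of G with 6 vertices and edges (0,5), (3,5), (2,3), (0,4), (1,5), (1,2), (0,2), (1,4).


An independent set in a graphic matroid is an acyclic edge subset.
G has 6 vertices and 8 edges.
Enumerate all 2^8 = 256 subsets, checking for acyclicity.
Total independent sets = 194.

194


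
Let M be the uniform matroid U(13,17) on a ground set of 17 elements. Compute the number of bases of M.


Bases of U(13,17) are all 13-element subsets of the 17-element ground set.
Number of bases = C(17,13).
C(17,13) = 2380.

2380


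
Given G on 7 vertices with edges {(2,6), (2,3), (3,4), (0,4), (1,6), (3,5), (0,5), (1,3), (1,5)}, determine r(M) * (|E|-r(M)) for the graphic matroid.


r(M) = |V| - c = 7 - 1 = 6.
nullity = |E| - r(M) = 9 - 6 = 3.
Product = 6 * 3 = 18.

18


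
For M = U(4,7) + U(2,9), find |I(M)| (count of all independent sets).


For a direct sum, |I(M1+M2)| = |I(M1)| * |I(M2)|.
|I(U(4,7))| = sum C(7,k) for k=0..4 = 99.
|I(U(2,9))| = sum C(9,k) for k=0..2 = 46.
Total = 99 * 46 = 4554.

4554


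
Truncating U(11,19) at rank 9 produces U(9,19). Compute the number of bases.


Truncating U(11,19) to rank 9 gives U(9,19).
Bases of U(9,19) are all 9-element subsets of 19 elements.
Number of bases = C(19,9) = 19! / (9! * 10!) = 92378.

92378


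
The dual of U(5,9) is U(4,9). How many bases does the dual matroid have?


The dual of U(r,n) is U(n-r, n) = U(4,9).
Bases of U(4,9) are all (4)-element subsets.
|B(M*)| = C(9,4) = (9 * 8 * 7 * 6) / (1 * 2 * 3 * 4) = 126.

126


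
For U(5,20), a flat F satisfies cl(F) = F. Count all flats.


Flats of U(5,20): every subset of size < 5 is a flat, plus E itself.
Count = (20 choose 0) + (20 choose 1) + (20 choose 2) + (20 choose 3) + (20 choose 4) + 1
     = 1 + 20 + 190 + 1140 + 4845 + 1
     = 6197.

6197


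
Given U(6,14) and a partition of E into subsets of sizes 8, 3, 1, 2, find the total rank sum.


r(Ai) = min(|Ai|, 6) for each part.
Sum = min(8,6) + min(3,6) + min(1,6) + min(2,6)
    = 6 + 3 + 1 + 2
    = 12.

12


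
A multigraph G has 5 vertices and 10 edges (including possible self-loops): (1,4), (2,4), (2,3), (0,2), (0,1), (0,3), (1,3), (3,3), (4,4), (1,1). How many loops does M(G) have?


In a graphic matroid, a loop is a self-loop edge (u,u) with rank 0.
Examining all 10 edges for self-loops...
Self-loops found: (3,3), (4,4), (1,1)
Number of loops = 3.

3


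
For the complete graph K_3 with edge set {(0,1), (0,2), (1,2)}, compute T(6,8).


T(K_3; x,y) = x^2 + x + y.
T(6,8) = 36 + 6 + 8 = 50.

50


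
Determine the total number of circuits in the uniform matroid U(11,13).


In U(11,13), circuits are the (12)-element subsets.
Any set of 12 elements is dependent, and removing any one element gives
an independent set of size 11, so it is a minimal dependent set.
Number of circuits = (13 choose 12) = 13.

13


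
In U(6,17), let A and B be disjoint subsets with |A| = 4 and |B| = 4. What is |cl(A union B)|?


|A union B| = 4 + 4 = 8 (disjoint).
In U(6,17), cl(S) = S if |S| < 6, else cl(S) = E.
Since 8 >= 6, cl(A union B) = E.
|cl(A union B)| = 17.

17


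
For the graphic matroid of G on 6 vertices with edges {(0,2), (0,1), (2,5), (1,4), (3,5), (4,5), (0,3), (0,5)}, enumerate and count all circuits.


A circuit in a graphic matroid = edge set of a simple cycle.
G has 6 vertices and 8 edges.
Enumerating all minimal edge subsets forming cycles...
Total circuits found: 6.

6


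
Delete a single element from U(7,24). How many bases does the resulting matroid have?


Deleting e from U(7,24) gives U(7,23) since n > r.
Bases of U(7,23) = C(23,7) = 23! / (7! * 16!) = 245157.

245157


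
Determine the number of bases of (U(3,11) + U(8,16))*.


(M1+M2)* = M1* + M2*.
M1* = U(8,11), bases: C(11,8) = 165.
M2* = U(8,16), bases: C(16,8) = 12870.
|B(M*)| = 165 * 12870 = 2123550.

2123550


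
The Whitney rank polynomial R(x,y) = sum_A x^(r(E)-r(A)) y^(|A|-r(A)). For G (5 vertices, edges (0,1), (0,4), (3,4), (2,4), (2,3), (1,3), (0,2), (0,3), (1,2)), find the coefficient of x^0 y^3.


R(x,y) = sum over A in 2^E of x^(r(E)-r(A)) * y^(|A|-r(A)).
G has 5 vertices, 9 edges. r(E) = 4.
Enumerate all 2^9 = 512 subsets.
Count subsets with r(E)-r(A)=0 and |A|-r(A)=3: 36.

36


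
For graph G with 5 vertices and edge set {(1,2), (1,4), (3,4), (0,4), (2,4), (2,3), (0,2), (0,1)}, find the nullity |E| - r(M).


Cycle rank (nullity) = |E| - r(M) = |E| - (|V| - c).
|E| = 8, |V| = 5, c = 1.
Nullity = 8 - (5 - 1) = 8 - 4 = 4.

4


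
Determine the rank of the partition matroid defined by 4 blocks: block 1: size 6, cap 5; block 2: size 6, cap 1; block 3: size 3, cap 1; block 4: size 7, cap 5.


Rank of a partition matroid = sum of min(|Si|, ci) for each block.
= min(6,5) + min(6,1) + min(3,1) + min(7,5)
= 5 + 1 + 1 + 5
= 12.

12


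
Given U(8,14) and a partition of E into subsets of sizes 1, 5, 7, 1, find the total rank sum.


r(Ai) = min(|Ai|, 8) for each part.
Sum = min(1,8) + min(5,8) + min(7,8) + min(1,8)
    = 1 + 5 + 7 + 1
    = 14.

14


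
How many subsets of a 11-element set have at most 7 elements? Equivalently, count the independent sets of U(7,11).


Independent sets of U(7,11) are all subsets of size <= 7.
Count = C(11,0) + C(11,1) + C(11,2) + C(11,3) + C(11,4) + C(11,5) + C(11,6) + C(11,7)
     = 1 + 11 + 55 + 165 + 330 + 462 + 462 + 330
     = 1816.

1816


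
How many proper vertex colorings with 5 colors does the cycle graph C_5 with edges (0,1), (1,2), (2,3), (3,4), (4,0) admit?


P(C_5, k) = (k-1)^5 + (-1)^5*(k-1).
P(5) = (4)^5 - 4
= 1024 - 4 = 1020.

1020


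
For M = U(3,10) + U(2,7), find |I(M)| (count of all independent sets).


For a direct sum, |I(M1+M2)| = |I(M1)| * |I(M2)|.
|I(U(3,10))| = sum C(10,k) for k=0..3 = 176.
|I(U(2,7))| = sum C(7,k) for k=0..2 = 29.
Total = 176 * 29 = 5104.

5104


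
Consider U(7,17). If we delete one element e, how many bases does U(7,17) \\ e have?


Deleting e from U(7,17) gives U(7,16) since n > r.
Bases of U(7,16) = C(16,7) = 16! / (7! * 9!) = 11440.

11440


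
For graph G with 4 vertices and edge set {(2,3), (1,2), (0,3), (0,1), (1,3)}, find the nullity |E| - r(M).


Cycle rank (nullity) = |E| - r(M) = |E| - (|V| - c).
|E| = 5, |V| = 4, c = 1.
Nullity = 5 - (4 - 1) = 5 - 3 = 2.

2


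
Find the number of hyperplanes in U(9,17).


Hyperplanes of U(9,17) are flats of rank 8.
In a uniform matroid, these are exactly the (8)-element subsets.
Count = C(17,8) = 24310.

24310


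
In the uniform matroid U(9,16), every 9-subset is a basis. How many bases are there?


Bases of U(9,16) are all 9-element subsets of the 16-element ground set.
Number of bases = C(16,9).
C(16,9) = 11440.

11440


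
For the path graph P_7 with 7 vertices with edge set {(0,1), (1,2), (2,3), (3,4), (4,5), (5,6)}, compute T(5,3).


A path on 7 vertices is a tree with 6 edges.
T(x,y) = x^(6) for any tree.
T(5,3) = 5^6 = 15625.

15625


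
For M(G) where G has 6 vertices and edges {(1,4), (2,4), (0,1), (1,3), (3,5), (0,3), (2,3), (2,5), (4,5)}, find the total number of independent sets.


An independent set in a graphic matroid is an acyclic edge subset.
G has 6 vertices and 9 edges.
Enumerate all 2^9 = 512 subsets, checking for acyclicity.
Total independent sets = 296.

296


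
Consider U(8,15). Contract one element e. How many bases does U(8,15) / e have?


Contracting e from U(8,15) gives U(7,14).
Bases of U(7,14) = C(14,7) = 14! / (7! * 7!) = 3432.

3432


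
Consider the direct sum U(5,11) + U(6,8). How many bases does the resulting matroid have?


Bases of a direct sum M1 + M2: |B| = |B(M1)| * |B(M2)|.
|B(U(5,11))| = C(11,5) = 462.
|B(U(6,8))| = C(8,6) = 28.
Total bases = 462 * 28 = 12936.

12936
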